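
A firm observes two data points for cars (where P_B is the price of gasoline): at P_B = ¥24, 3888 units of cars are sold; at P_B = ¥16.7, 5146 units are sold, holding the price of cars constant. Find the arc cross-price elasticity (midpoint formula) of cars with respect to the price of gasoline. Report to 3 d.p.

-0.776

ΔQ_A = 5146 − 3888 = 1258; ΔP_B = 16.7 − 24 = -7.3.
Midpoints: Q̄_A = 4517.0, P̄_B = 20.35.
ε = (ΔQ_A/Q̄_A)/(ΔP_B/P̄_B) = (1258/4517.0)/(-7.3/20.35) ≈ -0.776.
ε < 0: cars and gasoline are complements.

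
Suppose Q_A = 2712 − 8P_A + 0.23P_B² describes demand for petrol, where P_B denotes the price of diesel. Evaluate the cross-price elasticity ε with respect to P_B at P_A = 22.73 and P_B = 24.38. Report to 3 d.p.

0.103

At P_A = 22.73 and P_B = 24.38: Q_A = 2666.868.
∂Q_A/∂P_B = 0.46P_B = 0.46(24.38) = 11.2148.
ε = (∂Q_A/∂P_B)(P_B/Q_A) = 11.2148 × (24.38/2666.868) ≈ 0.103.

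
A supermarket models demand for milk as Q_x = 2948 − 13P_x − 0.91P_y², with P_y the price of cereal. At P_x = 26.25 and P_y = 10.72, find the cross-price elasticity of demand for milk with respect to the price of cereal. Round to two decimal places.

At P_x = 26.25 and P_y = 10.72: Q_x = 2502.174.
∂Q_x/∂P_y = -1.82P_y = -1.82(10.72) = -19.5104.
ε = (∂Q_x/∂P_y)(P_y/Q_x) = -19.5104 × (10.72/2502.174) ≈ -0.08.
ε < 0: complements.

-0.08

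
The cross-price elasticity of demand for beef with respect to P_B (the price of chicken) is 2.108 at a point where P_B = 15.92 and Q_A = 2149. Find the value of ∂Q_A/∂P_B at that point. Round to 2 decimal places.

ε = (∂Q_A/∂P_B)·(P_B/Q_A) ⇒ ∂Q_A/∂P_B = ε·Q_A/P_B = 2.108 × 2149/15.92 ≈ 284.55.

284.55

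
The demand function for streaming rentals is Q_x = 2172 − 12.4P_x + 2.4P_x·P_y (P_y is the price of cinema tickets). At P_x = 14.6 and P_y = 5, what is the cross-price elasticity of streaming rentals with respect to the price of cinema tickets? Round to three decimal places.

At P_x = 14.6 and P_y = 5: Q_x = 2166.16.
∂Q_x/∂P_y = 2.4P_x = 2.4(14.6) = 35.0400.
ε = (∂Q_x/∂P_y)(P_y/Q_x) = 35.0400 × (5/2166.16) ≈ 0.081.
ε > 0: substitutes.

0.081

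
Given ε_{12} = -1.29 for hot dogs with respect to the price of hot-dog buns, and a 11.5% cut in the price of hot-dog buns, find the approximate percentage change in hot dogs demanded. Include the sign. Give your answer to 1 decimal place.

14.8%

%ΔQ ≈ ε × %ΔP of hot-dog buns = -1.29 × (-11.5%) = 14.8%.
Demand for hot dogs rises by about 14.8%.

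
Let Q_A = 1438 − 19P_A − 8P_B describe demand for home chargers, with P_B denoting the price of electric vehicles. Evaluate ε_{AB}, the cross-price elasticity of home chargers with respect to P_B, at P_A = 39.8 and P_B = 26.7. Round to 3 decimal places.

At P_A = 39.8 and P_B = 26.7: Q_A = 468.2.
∂Q_A/∂P_B = -8.
ε = (∂Q_A/∂P_B)(P_B/Q_A) = -8 × (26.7/468.2) ≈ -0.456.

-0.456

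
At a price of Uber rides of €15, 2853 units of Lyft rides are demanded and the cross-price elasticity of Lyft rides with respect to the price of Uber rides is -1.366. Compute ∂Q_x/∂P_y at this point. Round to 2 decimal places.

-259.81

ε = (∂Q_x/∂P_y)·(P_y/Q_x) ⇒ ∂Q_x/∂P_y = ε·Q_x/P_y = -1.366 × 2853/15 ≈ -259.81.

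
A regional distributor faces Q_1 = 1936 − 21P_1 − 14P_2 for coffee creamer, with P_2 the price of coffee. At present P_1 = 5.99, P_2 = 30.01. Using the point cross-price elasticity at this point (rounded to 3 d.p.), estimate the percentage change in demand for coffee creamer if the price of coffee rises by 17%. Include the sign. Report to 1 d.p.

At P_1 = 5.99, P_2 = 30.01: Q_1 = 1390.07.
∂Q_1/∂P_2 = -14.
ε = (∂Q_1/∂P_2)(P_2/Q_1) = -14.0000 × 30.01/1390.07 ≈ -0.302.
%ΔQ_1 ≈ ε × %ΔP_2 = -0.302 × (17%) = -5.1%.

-5.1%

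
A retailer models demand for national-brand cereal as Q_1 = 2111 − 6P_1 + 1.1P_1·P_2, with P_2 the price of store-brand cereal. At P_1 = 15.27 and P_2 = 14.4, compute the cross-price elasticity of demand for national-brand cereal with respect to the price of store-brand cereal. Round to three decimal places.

0.107

At P_1 = 15.27 and P_2 = 14.4: Q_1 = 2261.257.
∂Q_1/∂P_2 = 1.1P_1 = 1.1(15.27) = 16.7970.
ε = (∂Q_1/∂P_2)(P_2/Q_1) = 16.7970 × (14.4/2261.257) ≈ 0.107.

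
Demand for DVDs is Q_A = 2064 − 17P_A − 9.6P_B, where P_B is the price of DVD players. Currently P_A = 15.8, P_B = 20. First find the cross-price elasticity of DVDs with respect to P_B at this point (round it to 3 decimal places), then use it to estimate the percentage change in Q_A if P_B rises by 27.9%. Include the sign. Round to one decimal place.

-3.3%

At P_A = 15.8, P_B = 20: Q_A = 1603.4.
∂Q_A/∂P_B = -9.6.
ε = (∂Q_A/∂P_B)(P_B/Q_A) = -9.6000 × 20/1603.4 ≈ -0.120.
%ΔQ_A ≈ ε × %ΔP_B = -0.120 × (27.9%) = -3.3%.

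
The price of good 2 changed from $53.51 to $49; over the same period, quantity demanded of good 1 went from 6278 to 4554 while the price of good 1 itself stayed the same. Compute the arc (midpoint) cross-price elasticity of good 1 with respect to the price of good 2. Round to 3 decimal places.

ΔQ_1 = 4554 − 6278 = -1724; ΔP_2 = 49 − 53.51 = -4.51.
Midpoints: Q̄_1 = 5416.0, P̄_2 = 51.25.
ε = (ΔQ_1/Q̄_1)/(ΔP_2/P̄_2) = (-1724/5416.0)/(-4.51/51.25) ≈ 3.618.

3.618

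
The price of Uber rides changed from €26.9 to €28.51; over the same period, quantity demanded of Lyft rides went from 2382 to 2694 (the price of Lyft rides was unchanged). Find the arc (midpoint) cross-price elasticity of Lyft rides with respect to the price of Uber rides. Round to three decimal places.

ΔQ_A = 2694 − 2382 = 312; ΔP_B = 28.51 − 26.9 = 1.61.
Midpoints: Q̄_A = 2538.0, P̄_B = 27.70.
ε = (ΔQ_A/Q̄_A)/(ΔP_B/P̄_B) = (312/2538.0)/(1.61/27.70) ≈ 2.115.
ε > 0: Lyft rides and Uber rides are substitutes.

2.115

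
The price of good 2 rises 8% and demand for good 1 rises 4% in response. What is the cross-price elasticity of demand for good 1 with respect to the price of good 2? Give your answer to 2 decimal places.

0.50

ε = (%ΔQ of good 1) / (%ΔP of good 2) = (4%) / (8%) ≈ 0.50.
Positive cross-price elasticity: substitutes.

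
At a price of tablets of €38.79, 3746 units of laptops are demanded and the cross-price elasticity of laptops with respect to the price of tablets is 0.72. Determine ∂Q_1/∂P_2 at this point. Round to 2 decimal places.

69.53

ε = (∂Q_1/∂P_2)·(P_2/Q_1) ⇒ ∂Q_1/∂P_2 = ε·Q_1/P_2 = 0.72 × 3746/38.79 ≈ 69.53.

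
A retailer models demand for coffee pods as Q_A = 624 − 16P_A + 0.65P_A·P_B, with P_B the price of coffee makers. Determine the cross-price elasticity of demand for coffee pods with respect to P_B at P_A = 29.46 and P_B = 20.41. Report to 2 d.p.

0.72

At P_A = 29.46 and P_B = 20.41: Q_A = 543.471.
∂Q_A/∂P_B = 0.65P_A = 0.65(29.46) = 19.1490.
ε = (∂Q_A/∂P_B)(P_B/Q_A) = 19.1490 × (20.41/543.471) ≈ 0.72.
ε > 0: substitutes.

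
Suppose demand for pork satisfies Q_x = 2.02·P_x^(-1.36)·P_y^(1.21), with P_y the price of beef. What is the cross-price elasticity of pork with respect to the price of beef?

1.21

In a log-linear (constant-elasticity) demand function, the coefficient on the exponent of P_y is the cross-price elasticity.
ε = 1.21. Positive, so pork and beef are substitutes.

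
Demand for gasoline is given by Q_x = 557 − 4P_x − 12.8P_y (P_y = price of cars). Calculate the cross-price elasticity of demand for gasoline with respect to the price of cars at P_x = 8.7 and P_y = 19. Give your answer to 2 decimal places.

At P_x = 8.7 and P_y = 19: Q_x = 279.
∂Q_x/∂P_y = -12.8.
ε = (∂Q_x/∂P_y)(P_y/Q_x) = -12.8 × (19/279) ≈ -0.87.
Since ε < 0, gasoline and cars are complements.

-0.87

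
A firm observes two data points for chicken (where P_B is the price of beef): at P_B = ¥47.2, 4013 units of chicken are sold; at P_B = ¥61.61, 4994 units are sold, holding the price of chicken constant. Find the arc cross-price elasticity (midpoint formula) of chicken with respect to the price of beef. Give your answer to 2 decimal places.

0.82

ΔQ_A = 4994 − 4013 = 981; ΔP_B = 61.61 − 47.2 = 14.41.
Midpoints: Q̄_A = 4503.5, P̄_B = 54.41.
ε = (ΔQ_A/Q̄_A)/(ΔP_B/P̄_B) = (981/4503.5)/(14.41/54.41) ≈ 0.82.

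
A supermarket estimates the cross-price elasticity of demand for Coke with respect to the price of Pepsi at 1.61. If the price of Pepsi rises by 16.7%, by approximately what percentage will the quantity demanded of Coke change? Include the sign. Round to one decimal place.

%ΔQ ≈ ε × %ΔP of Pepsi = 1.61 × (16.7%) = 26.9%.

26.9%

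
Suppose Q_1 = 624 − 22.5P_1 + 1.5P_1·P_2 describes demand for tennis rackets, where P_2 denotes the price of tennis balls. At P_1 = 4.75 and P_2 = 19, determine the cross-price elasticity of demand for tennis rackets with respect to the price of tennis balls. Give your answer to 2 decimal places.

0.21

At P_1 = 4.75 and P_2 = 19: Q_1 = 652.5.
∂Q_1/∂P_2 = 1.5P_1 = 1.5(4.75) = 7.1250.
ε = (∂Q_1/∂P_2)(P_2/Q_1) = 7.1250 × (19/652.5) ≈ 0.21.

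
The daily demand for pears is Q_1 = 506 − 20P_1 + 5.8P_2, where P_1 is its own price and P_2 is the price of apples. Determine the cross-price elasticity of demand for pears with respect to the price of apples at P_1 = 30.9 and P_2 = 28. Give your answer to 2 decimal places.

3.22

At P_1 = 30.9 and P_2 = 28: Q_1 = 50.4.
∂Q_1/∂P_2 = 5.8.
ε = (∂Q_1/∂P_2)(P_2/Q_1) = 5.8 × (28/50.4) ≈ 3.22.
Since ε > 0, pears and apples are substitutes.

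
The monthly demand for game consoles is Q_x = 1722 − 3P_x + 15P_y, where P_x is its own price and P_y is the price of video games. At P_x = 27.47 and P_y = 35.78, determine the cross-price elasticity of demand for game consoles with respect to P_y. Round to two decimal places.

0.25

At P_x = 27.47 and P_y = 35.78: Q_x = 2176.29.
∂Q_x/∂P_y = 15.
ε = (∂Q_x/∂P_y)(P_y/Q_x) = 15 × (35.78/2176.29) ≈ 0.25.
Since ε > 0, game consoles and video games are substitutes.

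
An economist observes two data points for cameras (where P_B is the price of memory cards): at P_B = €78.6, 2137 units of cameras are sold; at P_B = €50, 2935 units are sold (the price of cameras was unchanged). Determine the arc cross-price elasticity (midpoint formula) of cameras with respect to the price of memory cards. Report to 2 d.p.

-0.71

ΔQ_A = 2935 − 2137 = 798; ΔP_B = 50 − 78.6 = -28.6.
Midpoints: Q̄_A = 2536.0, P̄_B = 64.30.
ε = (ΔQ_A/Q̄_A)/(ΔP_B/P̄_B) = (798/2536.0)/(-28.6/64.30) ≈ -0.71.
ε < 0: cameras and memory cards are complements.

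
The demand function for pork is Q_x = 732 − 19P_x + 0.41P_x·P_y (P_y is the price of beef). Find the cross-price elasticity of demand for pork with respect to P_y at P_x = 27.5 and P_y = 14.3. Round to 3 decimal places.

0.435

At P_x = 27.5 and P_y = 14.3: Q_x = 370.732.
∂Q_x/∂P_y = 0.41P_x = 0.41(27.5) = 11.2750.
ε = (∂Q_x/∂P_y)(P_y/Q_x) = 11.2750 × (14.3/370.732) ≈ 0.435.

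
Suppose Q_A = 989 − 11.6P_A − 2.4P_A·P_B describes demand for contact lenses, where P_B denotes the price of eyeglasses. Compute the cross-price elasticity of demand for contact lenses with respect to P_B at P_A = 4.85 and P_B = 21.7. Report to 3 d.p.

At P_A = 4.85 and P_B = 21.7: Q_A = 680.152.
∂Q_A/∂P_B = -2.4P_A = -2.4(4.85) = -11.6400.
ε = (∂Q_A/∂P_B)(P_B/Q_A) = -11.6400 × (21.7/680.152) ≈ -0.371.
ε < 0: complements.

-0.371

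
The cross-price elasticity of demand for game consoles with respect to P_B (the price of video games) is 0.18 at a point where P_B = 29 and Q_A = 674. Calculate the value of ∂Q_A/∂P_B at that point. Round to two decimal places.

4.18

ε = (∂Q_A/∂P_B)·(P_B/Q_A) ⇒ ∂Q_A/∂P_B = ε·Q_A/P_B = 0.18 × 674/29 ≈ 4.18.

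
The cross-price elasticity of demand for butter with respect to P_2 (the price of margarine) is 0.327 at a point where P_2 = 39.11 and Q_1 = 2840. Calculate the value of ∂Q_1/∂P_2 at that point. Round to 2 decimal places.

23.75

ε = (∂Q_1/∂P_2)·(P_2/Q_1) ⇒ ∂Q_1/∂P_2 = ε·Q_1/P_2 = 0.327 × 2840/39.11 ≈ 23.75.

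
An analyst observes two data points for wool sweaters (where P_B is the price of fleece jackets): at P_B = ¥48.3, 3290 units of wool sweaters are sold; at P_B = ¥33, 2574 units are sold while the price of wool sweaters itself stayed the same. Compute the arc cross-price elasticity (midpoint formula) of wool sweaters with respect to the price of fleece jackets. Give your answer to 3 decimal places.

ΔQ_A = 2574 − 3290 = -716; ΔP_B = 33 − 48.3 = -15.3.
Midpoints: Q̄_A = 2932.0, P̄_B = 40.65.
ε = (ΔQ_A/Q̄_A)/(ΔP_B/P̄_B) = (-716/2932.0)/(-15.3/40.65) ≈ 0.649.

0.649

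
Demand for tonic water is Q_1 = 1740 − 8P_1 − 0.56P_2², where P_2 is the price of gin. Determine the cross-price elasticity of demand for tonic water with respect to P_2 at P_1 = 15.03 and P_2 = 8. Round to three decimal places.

-0.045

At P_1 = 15.03 and P_2 = 8: Q_1 = 1583.92.
∂Q_1/∂P_2 = -1.12P_2 = -1.12(8) = -8.9600.
ε = (∂Q_1/∂P_2)(P_2/Q_1) = -8.9600 × (8/1583.92) ≈ -0.045.
ε < 0: complements.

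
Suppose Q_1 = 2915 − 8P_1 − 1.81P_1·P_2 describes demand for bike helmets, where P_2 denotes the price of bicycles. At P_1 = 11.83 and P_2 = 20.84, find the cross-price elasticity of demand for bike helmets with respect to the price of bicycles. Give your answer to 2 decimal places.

At P_1 = 11.83 and P_2 = 20.84: Q_1 = 2374.128.
∂Q_1/∂P_2 = -1.81P_1 = -1.81(11.83) = -21.4123.
ε = (∂Q_1/∂P_2)(P_2/Q_1) = -21.4123 × (20.84/2374.128) ≈ -0.19.

-0.19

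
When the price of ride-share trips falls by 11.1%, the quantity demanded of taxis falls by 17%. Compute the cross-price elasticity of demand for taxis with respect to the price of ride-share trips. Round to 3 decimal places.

ε = (%ΔQ of taxis) / (%ΔP of ride-share trips) = (-17%) / (-11.1%) ≈ 1.532.

1.532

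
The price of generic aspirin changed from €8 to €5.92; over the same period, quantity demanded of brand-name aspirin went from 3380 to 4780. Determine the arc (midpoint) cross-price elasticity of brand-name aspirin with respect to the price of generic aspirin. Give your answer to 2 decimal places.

-1.15

ΔQ_A = 4780 − 3380 = 1400; ΔP_B = 5.92 − 8 = -2.08.
Midpoints: Q̄_A = 4080.0, P̄_B = 6.96.
ε = (ΔQ_A/Q̄_A)/(ΔP_B/P̄_B) = (1400/4080.0)/(-2.08/6.96) ≈ -1.15.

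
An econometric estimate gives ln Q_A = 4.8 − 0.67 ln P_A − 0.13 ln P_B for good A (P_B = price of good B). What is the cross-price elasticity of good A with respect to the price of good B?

In a log-linear (constant-elasticity) demand function, the coefficient on ln P_B is the cross-price elasticity.
ε = -0.13. Negative, so good A and good B are complements.

-0.13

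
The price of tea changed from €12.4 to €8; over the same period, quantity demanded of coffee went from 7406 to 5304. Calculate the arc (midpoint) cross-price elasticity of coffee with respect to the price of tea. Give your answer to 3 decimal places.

ΔQ_A = 5304 − 7406 = -2102; ΔP_B = 8 − 12.4 = -4.4.
Midpoints: Q̄_A = 6355.0, P̄_B = 10.20.
ε = (ΔQ_A/Q̄_A)/(ΔP_B/P̄_B) = (-2102/6355.0)/(-4.4/10.20) ≈ 0.767.
ε > 0: coffee and tea are substitutes.

0.767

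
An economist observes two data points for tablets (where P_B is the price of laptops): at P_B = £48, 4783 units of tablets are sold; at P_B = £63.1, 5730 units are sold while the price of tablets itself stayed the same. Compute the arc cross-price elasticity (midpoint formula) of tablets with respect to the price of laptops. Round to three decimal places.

0.663

ΔQ_A = 5730 − 4783 = 947; ΔP_B = 63.1 − 48 = 15.1.
Midpoints: Q̄_A = 5256.5, P̄_B = 55.55.
ε = (ΔQ_A/Q̄_A)/(ΔP_B/P̄_B) = (947/5256.5)/(15.1/55.55) ≈ 0.663.
ε > 0: tablets and laptops are substitutes.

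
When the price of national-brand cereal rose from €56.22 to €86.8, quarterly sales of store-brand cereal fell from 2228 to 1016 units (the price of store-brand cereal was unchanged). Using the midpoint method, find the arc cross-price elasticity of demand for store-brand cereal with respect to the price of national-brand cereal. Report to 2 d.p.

-1.75

ΔQ_A = 1016 − 2228 = -1212; ΔP_B = 86.8 − 56.22 = 30.58.
Midpoints: Q̄_A = 1622.0, P̄_B = 71.51.
ε = (ΔQ_A/Q̄_A)/(ΔP_B/P̄_B) = (-1212/1622.0)/(30.58/71.51) ≈ -1.75.
ε < 0: store-brand cereal and national-brand cereal are complements.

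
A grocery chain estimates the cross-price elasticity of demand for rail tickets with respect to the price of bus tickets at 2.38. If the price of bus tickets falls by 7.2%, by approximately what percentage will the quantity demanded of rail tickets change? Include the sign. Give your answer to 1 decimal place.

%ΔQ ≈ ε × %ΔP of bus tickets = 2.38 × (-7.2%) = -17.1%.

-17.1%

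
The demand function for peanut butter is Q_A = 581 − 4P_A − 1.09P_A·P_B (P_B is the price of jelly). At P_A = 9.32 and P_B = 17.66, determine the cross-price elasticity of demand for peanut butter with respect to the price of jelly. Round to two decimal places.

-0.49

At P_A = 9.32 and P_B = 17.66: Q_A = 364.316.
∂Q_A/∂P_B = -1.09P_A = -1.09(9.32) = -10.1588.
ε = (∂Q_A/∂P_B)(P_B/Q_A) = -10.1588 × (17.66/364.316) ≈ -0.49.
ε < 0: complements.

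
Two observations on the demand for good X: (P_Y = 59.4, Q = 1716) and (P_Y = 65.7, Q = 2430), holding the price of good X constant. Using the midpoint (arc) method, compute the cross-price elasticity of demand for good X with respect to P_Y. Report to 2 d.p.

3.42

ΔQ_X = 2430 − 1716 = 714; ΔP_Y = 65.7 − 59.4 = 6.3.
Midpoints: Q̄_X = 2073.0, P̄_Y = 62.55.
ε = (ΔQ_X/Q̄_X)/(ΔP_Y/P̄_Y) = (714/2073.0)/(6.3/62.55) ≈ 3.42.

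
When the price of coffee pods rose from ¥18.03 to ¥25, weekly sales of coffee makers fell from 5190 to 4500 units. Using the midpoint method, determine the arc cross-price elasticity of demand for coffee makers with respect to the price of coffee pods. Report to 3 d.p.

-0.440

ΔQ_A = 4500 − 5190 = -690; ΔP_B = 25 − 18.03 = 6.97.
Midpoints: Q̄_A = 4845.0, P̄_B = 21.52.
ε = (ΔQ_A/Q̄_A)/(ΔP_B/P̄_B) = (-690/4845.0)/(6.97/21.52) ≈ -0.440.
ε < 0: coffee makers and coffee pods are complements.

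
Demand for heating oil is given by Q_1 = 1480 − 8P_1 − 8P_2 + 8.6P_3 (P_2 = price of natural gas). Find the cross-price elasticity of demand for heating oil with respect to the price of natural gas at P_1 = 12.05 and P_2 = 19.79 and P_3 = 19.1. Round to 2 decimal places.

At P_1 = 12.05 and P_2 = 19.79 and P_3 = 19.1: Q_1 = 1389.54.
∂Q_1/∂P_2 = -8.
ε = (∂Q_1/∂P_2)(P_2/Q_1) = -8 × (19.79/1389.54) ≈ -0.11.

-0.11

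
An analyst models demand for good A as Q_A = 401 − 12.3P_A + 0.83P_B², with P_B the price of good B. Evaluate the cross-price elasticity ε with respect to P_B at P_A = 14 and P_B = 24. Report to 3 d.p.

At P_A = 14 and P_B = 24: Q_A = 706.88.
∂Q_A/∂P_B = 1.66P_B = 1.66(24) = 39.8400.
ε = (∂Q_A/∂P_B)(P_B/Q_A) = 39.8400 × (24/706.88) ≈ 1.353.
ε > 0: substitutes.

1.353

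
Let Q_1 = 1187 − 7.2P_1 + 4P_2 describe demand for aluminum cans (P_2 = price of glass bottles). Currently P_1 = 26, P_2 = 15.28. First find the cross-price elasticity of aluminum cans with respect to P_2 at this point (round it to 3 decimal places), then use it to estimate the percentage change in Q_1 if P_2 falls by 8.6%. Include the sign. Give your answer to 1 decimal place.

At P_1 = 26, P_2 = 15.28: Q_1 = 1060.92.
∂Q_1/∂P_2 = 4.
ε = (∂Q_1/∂P_2)(P_2/Q_1) = 4.0000 × 15.28/1060.92 ≈ 0.058.
%ΔQ_1 ≈ ε × %ΔP_2 = 0.058 × (-8.6%) = -0.5%.

-0.5%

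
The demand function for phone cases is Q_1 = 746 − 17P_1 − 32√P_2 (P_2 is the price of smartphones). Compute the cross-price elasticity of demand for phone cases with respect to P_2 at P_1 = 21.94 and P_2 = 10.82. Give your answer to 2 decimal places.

-0.20

At P_1 = 21.94 and P_2 = 10.82: Q_1 = 267.760.
∂Q_1/∂P_2 = -32/(2√P_2) = -32/(2√10.82) = -4.8641.
ε = (∂Q_1/∂P_2)(P_2/Q_1) = -4.8641 × (10.82/267.760) ≈ -0.20.
ε < 0: complements.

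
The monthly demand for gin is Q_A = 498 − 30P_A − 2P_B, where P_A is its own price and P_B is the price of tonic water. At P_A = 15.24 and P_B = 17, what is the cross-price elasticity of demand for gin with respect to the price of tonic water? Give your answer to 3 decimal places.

-5.000

At P_A = 15.24 and P_B = 17: Q_A = 6.8.
∂Q_A/∂P_B = -2.
ε = (∂Q_A/∂P_B)(P_B/Q_A) = -2 × (17/6.8) ≈ -5.000.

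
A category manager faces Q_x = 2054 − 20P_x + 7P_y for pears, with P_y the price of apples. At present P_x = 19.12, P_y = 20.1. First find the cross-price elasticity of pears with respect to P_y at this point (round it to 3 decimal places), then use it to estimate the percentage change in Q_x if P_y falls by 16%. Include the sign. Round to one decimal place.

-1.2%

At P_x = 19.12, P_y = 20.1: Q_x = 1812.3.
∂Q_x/∂P_y = 7.
ε = (∂Q_x/∂P_y)(P_y/Q_x) = 7.0000 × 20.1/1812.3 ≈ 0.078.
%ΔQ_x ≈ ε × %ΔP_y = 0.078 × (-16%) = -1.2%.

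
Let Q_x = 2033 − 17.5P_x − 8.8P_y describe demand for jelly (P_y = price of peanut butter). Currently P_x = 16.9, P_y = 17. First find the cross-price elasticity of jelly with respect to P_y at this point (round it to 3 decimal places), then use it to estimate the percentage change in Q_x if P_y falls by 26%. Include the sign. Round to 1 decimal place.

At P_x = 16.9, P_y = 17: Q_x = 1587.65.
∂Q_x/∂P_y = -8.8.
ε = (∂Q_x/∂P_y)(P_y/Q_x) = -8.8000 × 17/1587.65 ≈ -0.094.
%ΔQ_x ≈ ε × %ΔP_y = -0.094 × (-26%) = 2.4%.

2.4%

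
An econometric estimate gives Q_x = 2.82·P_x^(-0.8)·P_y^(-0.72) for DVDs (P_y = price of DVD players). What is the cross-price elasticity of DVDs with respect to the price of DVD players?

In a log-linear (constant-elasticity) demand function, the coefficient on the exponent of P_y is the cross-price elasticity.
ε = -0.72. Negative, so DVDs and DVD players are complements.

-0.72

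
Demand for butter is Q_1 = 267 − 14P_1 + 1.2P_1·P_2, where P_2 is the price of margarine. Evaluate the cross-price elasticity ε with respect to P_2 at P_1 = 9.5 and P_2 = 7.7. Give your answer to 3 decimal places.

0.396

At P_1 = 9.5 and P_2 = 7.7: Q_1 = 221.78.
∂Q_1/∂P_2 = 1.2P_1 = 1.2(9.5) = 11.4000.
ε = (∂Q_1/∂P_2)(P_2/Q_1) = 11.4000 × (7.7/221.78) ≈ 0.396.
ε > 0: substitutes.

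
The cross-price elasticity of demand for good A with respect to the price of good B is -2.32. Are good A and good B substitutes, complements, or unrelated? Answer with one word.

complements

ε = -2.32 < 0, so a higher price of good B lowers demand for good A: complements.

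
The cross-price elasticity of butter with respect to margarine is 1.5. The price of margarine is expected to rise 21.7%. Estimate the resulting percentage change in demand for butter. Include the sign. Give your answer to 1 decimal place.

%ΔQ ≈ ε × %ΔP of margarine = 1.5 × (21.7%) = 32.6%.

32.6%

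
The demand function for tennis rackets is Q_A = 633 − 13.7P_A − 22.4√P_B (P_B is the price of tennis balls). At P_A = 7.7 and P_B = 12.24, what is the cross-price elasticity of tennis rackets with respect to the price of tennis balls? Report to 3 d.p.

At P_A = 7.7 and P_B = 12.24: Q_A = 449.142.
∂Q_A/∂P_B = -22.4/(2√P_B) = -22.4/(2√12.24) = -3.2013.
ε = (∂Q_A/∂P_B)(P_B/Q_A) = -3.2013 × (12.24/449.142) ≈ -0.087.

-0.087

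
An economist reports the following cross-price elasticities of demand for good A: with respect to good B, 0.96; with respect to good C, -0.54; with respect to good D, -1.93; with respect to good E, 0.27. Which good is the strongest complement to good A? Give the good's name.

Complements have ε < 0. The most negative value is -1.93 (good D).

good D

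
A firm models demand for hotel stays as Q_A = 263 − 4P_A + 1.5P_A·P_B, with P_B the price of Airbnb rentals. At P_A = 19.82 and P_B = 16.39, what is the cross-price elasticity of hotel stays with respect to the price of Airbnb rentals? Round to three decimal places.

0.726

At P_A = 19.82 and P_B = 16.39: Q_A = 670.995.
∂Q_A/∂P_B = 1.5P_A = 1.5(19.82) = 29.7300.
ε = (∂Q_A/∂P_B)(P_B/Q_A) = 29.7300 × (16.39/670.995) ≈ 0.726.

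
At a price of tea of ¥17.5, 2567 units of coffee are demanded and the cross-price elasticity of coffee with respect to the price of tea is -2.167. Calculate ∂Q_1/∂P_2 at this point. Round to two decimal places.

-317.87

ε = (∂Q_1/∂P_2)·(P_2/Q_1) ⇒ ∂Q_1/∂P_2 = ε·Q_1/P_2 = -2.167 × 2567/17.5 ≈ -317.87.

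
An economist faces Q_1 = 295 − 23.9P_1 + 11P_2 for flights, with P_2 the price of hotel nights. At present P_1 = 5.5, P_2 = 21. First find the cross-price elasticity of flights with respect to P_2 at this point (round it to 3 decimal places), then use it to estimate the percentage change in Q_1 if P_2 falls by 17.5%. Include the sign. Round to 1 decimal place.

-10.2%

At P_1 = 5.5, P_2 = 21: Q_1 = 394.55.
∂Q_1/∂P_2 = 11.
ε = (∂Q_1/∂P_2)(P_2/Q_1) = 11.0000 × 21/394.55 ≈ 0.585.
%ΔQ_1 ≈ ε × %ΔP_2 = 0.585 × (-17.5%) = -10.2%.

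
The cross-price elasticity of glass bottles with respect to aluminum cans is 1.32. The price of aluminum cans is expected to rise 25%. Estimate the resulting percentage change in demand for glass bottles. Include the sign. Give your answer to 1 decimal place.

33.0%

%ΔQ ≈ ε × %ΔP of aluminum cans = 1.32 × (25%) = 33.0%.
Demand for glass bottles rises by about 33.0%.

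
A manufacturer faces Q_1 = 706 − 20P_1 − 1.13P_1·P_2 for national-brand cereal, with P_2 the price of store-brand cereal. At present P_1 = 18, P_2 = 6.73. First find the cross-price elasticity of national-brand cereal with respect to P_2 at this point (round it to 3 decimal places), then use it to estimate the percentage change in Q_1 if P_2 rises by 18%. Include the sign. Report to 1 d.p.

At P_1 = 18, P_2 = 6.73: Q_1 = 209.112.
∂Q_1/∂P_2 = -1.13P_1 = -20.3400.
ε = (∂Q_1/∂P_2)(P_2/Q_1) = -20.3400 × 6.73/209.112 ≈ -0.655.
%ΔQ_1 ≈ ε × %ΔP_2 = -0.655 × (18%) = -11.8%.

-11.8%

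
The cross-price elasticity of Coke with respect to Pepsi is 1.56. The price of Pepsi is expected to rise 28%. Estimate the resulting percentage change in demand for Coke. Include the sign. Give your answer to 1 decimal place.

%ΔQ ≈ ε × %ΔP of Pepsi = 1.56 × (28%) = 43.7%.

43.7%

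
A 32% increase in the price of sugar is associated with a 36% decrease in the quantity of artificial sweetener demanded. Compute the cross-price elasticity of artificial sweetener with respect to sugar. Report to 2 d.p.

ε = (%ΔQ of artificial sweetener) / (%ΔP of sugar) = (-36%) / (32%) ≈ -1.13.
Negative cross-price elasticity: complements.

-1.13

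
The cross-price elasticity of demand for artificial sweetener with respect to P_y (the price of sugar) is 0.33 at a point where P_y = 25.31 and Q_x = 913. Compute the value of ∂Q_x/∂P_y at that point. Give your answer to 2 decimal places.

11.90

ε = (∂Q_x/∂P_y)·(P_y/Q_x) ⇒ ∂Q_x/∂P_y = ε·Q_x/P_y = 0.33 × 913/25.31 ≈ 11.90.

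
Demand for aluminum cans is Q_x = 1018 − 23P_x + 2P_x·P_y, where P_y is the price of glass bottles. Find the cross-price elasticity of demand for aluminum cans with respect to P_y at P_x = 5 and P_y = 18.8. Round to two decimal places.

0.17

At P_x = 5 and P_y = 18.8: Q_x = 1091.
∂Q_x/∂P_y = 2P_x = 2(5) = 10.0000.
ε = (∂Q_x/∂P_y)(P_y/Q_x) = 10.0000 × (18.8/1091) ≈ 0.17.
ε > 0: substitutes.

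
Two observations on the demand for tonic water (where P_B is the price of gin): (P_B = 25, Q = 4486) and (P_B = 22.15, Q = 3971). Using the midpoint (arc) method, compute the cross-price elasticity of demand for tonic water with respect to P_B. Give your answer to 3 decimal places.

1.007

ΔQ_A = 3971 − 4486 = -515; ΔP_B = 22.15 − 25 = -2.85.
Midpoints: Q̄_A = 4228.5, P̄_B = 23.57.
ε = (ΔQ_A/Q̄_A)/(ΔP_B/P̄_B) = (-515/4228.5)/(-2.85/23.57) ≈ 1.007.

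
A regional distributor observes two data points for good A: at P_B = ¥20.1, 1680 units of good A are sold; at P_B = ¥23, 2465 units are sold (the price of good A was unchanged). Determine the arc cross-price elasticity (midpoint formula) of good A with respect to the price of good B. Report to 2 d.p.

ΔQ_A = 2465 − 1680 = 785; ΔP_B = 23 − 20.1 = 2.9.
Midpoints: Q̄_A = 2072.5, P̄_B = 21.55.
ε = (ΔQ_A/Q̄_A)/(ΔP_B/P̄_B) = (785/2072.5)/(2.9/21.55) ≈ 2.81.
ε > 0: good A and good B are substitutes.

2.81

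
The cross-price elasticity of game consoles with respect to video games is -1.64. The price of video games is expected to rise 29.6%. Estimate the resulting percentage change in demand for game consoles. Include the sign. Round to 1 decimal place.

-48.5%

%ΔQ ≈ ε × %ΔP of video games = -1.64 × (29.6%) = -48.5%.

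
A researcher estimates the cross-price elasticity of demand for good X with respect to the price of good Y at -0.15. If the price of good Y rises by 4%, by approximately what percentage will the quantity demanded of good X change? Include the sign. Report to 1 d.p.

%ΔQ ≈ ε × %ΔP of good Y = -0.15 × (4%) = -0.6%.
Demand for good X falls by about 0.6%.

-0.6%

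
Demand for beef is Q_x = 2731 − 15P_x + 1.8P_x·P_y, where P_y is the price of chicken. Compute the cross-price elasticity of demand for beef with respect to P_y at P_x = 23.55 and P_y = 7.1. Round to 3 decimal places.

0.112

At P_x = 23.55 and P_y = 7.1: Q_x = 2678.719.
∂Q_x/∂P_y = 1.8P_x = 1.8(23.55) = 42.3900.
ε = (∂Q_x/∂P_y)(P_y/Q_x) = 42.3900 × (7.1/2678.719) ≈ 0.112.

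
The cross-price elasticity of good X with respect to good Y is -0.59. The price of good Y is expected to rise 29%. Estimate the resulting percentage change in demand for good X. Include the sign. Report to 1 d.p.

%ΔQ ≈ ε × %ΔP of good Y = -0.59 × (29%) = -17.1%.
Demand for good X falls by about 17.1%.

-17.1%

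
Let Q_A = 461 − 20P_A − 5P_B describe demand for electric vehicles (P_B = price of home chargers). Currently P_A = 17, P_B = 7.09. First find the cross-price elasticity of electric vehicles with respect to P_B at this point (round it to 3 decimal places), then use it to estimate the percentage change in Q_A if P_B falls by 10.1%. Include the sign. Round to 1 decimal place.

4.2%

At P_A = 17, P_B = 7.09: Q_A = 85.55.
∂Q_A/∂P_B = -5.
ε = (∂Q_A/∂P_B)(P_B/Q_A) = -5.0000 × 7.09/85.55 ≈ -0.414.
%ΔQ_A ≈ ε × %ΔP_B = -0.414 × (-10.1%) = 4.2%.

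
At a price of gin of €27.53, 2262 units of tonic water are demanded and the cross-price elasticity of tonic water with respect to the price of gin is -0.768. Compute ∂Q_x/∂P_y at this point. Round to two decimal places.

-63.10

ε = (∂Q_x/∂P_y)·(P_y/Q_x) ⇒ ∂Q_x/∂P_y = ε·Q_x/P_y = -0.768 × 2262/27.53 ≈ -63.10.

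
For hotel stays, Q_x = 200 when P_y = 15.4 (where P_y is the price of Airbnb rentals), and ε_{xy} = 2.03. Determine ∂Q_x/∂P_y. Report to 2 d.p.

26.36

ε = (∂Q_x/∂P_y)·(P_y/Q_x) ⇒ ∂Q_x/∂P_y = ε·Q_x/P_y = 2.03 × 200/15.4 ≈ 26.36.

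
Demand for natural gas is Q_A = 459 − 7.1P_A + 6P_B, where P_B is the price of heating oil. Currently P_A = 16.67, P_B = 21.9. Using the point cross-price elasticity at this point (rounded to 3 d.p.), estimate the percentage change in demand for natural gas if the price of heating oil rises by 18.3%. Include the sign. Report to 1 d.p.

At P_A = 16.67, P_B = 21.9: Q_A = 472.043.
∂Q_A/∂P_B = 6.
ε = (∂Q_A/∂P_B)(P_B/Q_A) = 6.0000 × 21.9/472.043 ≈ 0.278.
%ΔQ_A ≈ ε × %ΔP_B = 0.278 × (18.3%) = 5.1%.

5.1%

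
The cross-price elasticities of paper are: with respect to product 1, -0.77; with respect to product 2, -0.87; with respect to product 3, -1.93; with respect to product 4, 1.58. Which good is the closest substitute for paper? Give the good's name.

product 4

Substitutes have ε > 0. Among the positive values, 1.58 (product 4) is largest.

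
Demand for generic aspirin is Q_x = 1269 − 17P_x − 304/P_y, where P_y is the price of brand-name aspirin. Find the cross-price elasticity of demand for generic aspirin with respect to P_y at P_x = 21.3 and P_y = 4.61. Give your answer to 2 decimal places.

0.08

At P_x = 21.3 and P_y = 4.61: Q_x = 840.956.
∂Q_x/∂P_y = 304/P_y² = 14.3045.
ε = (∂Q_x/∂P_y)(P_y/Q_x) = 14.3045 × (4.61/840.956) ≈ 0.08.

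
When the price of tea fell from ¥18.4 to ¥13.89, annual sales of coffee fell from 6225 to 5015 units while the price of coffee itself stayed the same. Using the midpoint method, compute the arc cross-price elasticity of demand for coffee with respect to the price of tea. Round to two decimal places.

ΔQ_A = 5015 − 6225 = -1210; ΔP_B = 13.89 − 18.4 = -4.51.
Midpoints: Q̄_A = 5620.0, P̄_B = 16.14.
ε = (ΔQ_A/Q̄_A)/(ΔP_B/P̄_B) = (-1210/5620.0)/(-4.51/16.14) ≈ 0.77.
ε > 0: coffee and tea are substitutes.

0.77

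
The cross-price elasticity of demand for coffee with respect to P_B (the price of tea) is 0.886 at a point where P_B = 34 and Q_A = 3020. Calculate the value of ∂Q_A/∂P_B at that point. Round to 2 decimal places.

78.70

ε = (∂Q_A/∂P_B)·(P_B/Q_A) ⇒ ∂Q_A/∂P_B = ε·Q_A/P_B = 0.886 × 3020/34 ≈ 78.70.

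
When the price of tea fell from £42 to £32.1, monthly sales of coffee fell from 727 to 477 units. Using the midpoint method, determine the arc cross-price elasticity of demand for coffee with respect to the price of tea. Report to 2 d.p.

ΔQ_A = 477 − 727 = -250; ΔP_B = 32.1 − 42 = -9.9.
Midpoints: Q̄_A = 602.0, P̄_B = 37.05.
ε = (ΔQ_A/Q̄_A)/(ΔP_B/P̄_B) = (-250/602.0)/(-9.9/37.05) ≈ 1.55.
ε > 0: coffee and tea are substitutes.

1.55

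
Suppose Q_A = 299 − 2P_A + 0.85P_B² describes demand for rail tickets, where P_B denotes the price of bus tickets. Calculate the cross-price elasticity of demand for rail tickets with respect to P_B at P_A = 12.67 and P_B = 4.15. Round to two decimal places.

At P_A = 12.67 and P_B = 4.15: Q_A = 288.299.
∂Q_A/∂P_B = 1.7P_B = 1.7(4.15) = 7.0550.
ε = (∂Q_A/∂P_B)(P_B/Q_A) = 7.0550 × (4.15/288.299) ≈ 0.10.

0.10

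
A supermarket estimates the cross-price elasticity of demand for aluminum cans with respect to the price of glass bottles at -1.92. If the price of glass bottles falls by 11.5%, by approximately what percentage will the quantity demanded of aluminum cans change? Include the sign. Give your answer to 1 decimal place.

22.1%

%ΔQ ≈ ε × %ΔP of glass bottles = -1.92 × (-11.5%) = 22.1%.
Demand for aluminum cans rises by about 22.1%.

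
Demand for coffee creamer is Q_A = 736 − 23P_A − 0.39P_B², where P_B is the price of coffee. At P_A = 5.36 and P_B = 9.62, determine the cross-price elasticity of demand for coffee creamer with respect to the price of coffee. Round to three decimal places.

-0.125

At P_A = 5.36 and P_B = 9.62: Q_A = 576.628.
∂Q_A/∂P_B = -0.78P_B = -0.78(9.62) = -7.5036.
ε = (∂Q_A/∂P_B)(P_B/Q_A) = -7.5036 × (9.62/576.628) ≈ -0.125.
ε < 0: complements.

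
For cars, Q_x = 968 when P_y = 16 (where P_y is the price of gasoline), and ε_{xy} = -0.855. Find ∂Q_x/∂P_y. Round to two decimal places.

-51.73

ε = (∂Q_x/∂P_y)·(P_y/Q_x) ⇒ ∂Q_x/∂P_y = ε·Q_x/P_y = -0.855 × 968/16 ≈ -51.73.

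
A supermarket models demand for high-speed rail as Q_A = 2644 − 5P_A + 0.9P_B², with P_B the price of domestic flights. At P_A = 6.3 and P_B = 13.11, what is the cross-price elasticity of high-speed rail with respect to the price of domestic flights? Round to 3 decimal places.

0.112

At P_A = 6.3 and P_B = 13.11: Q_A = 2767.185.
∂Q_A/∂P_B = 1.8P_B = 1.8(13.11) = 23.5980.
ε = (∂Q_A/∂P_B)(P_B/Q_A) = 23.5980 × (13.11/2767.185) ≈ 0.112.
ε > 0: substitutes.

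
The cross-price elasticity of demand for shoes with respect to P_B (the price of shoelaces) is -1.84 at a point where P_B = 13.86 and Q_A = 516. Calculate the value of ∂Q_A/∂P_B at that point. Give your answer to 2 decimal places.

-68.50

ε = (∂Q_A/∂P_B)·(P_B/Q_A) ⇒ ∂Q_A/∂P_B = ε·Q_A/P_B = -1.84 × 516/13.86 ≈ -68.50.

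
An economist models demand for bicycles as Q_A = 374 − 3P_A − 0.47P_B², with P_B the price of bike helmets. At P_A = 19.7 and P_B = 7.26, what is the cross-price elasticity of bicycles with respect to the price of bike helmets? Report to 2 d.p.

At P_A = 19.7 and P_B = 7.26: Q_A = 290.127.
∂Q_A/∂P_B = -0.94P_B = -0.94(7.26) = -6.8244.
ε = (∂Q_A/∂P_B)(P_B/Q_A) = -6.8244 × (7.26/290.127) ≈ -0.17.
ε < 0: complements.

-0.17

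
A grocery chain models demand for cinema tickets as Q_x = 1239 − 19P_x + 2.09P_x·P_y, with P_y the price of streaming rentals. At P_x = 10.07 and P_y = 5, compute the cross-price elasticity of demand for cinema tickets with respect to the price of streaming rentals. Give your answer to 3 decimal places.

At P_x = 10.07 and P_y = 5: Q_x = 1152.902.
∂Q_x/∂P_y = 2.09P_x = 2.09(10.07) = 21.0463.
ε = (∂Q_x/∂P_y)(P_y/Q_x) = 21.0463 × (5/1152.902) ≈ 0.091.
ε > 0: substitutes.

0.091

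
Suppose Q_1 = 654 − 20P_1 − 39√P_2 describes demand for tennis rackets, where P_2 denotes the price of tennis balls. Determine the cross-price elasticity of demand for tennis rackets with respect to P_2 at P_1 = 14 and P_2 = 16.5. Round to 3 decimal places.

-0.367

At P_1 = 14 and P_2 = 16.5: Q_1 = 215.581.
∂Q_1/∂P_2 = -39/(2√P_2) = -39/(2√16.5) = -4.8006.
ε = (∂Q_1/∂P_2)(P_2/Q_1) = -4.8006 × (16.5/215.581) ≈ -0.367.
ε < 0: complements.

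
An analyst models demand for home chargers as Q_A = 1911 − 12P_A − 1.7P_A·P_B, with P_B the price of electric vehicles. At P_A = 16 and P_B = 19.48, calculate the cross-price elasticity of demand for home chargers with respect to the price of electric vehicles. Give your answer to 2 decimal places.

-0.45

At P_A = 16 and P_B = 19.48: Q_A = 1189.144.
∂Q_A/∂P_B = -1.7P_A = -1.7(16) = -27.2000.
ε = (∂Q_A/∂P_B)(P_B/Q_A) = -27.2000 × (19.48/1189.144) ≈ -0.45.
ε < 0: complements.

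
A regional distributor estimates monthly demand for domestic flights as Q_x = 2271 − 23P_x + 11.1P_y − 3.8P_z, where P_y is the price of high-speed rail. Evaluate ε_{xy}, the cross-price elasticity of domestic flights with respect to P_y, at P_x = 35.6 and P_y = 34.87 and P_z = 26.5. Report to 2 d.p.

At P_x = 35.6 and P_y = 34.87 and P_z = 26.5: Q_x = 1738.557.
∂Q_x/∂P_y = 11.1.
ε = (∂Q_x/∂P_y)(P_y/Q_x) = 11.1 × (34.87/1738.557) ≈ 0.22.
Since ε > 0, domestic flights and high-speed rail are substitutes.

0.22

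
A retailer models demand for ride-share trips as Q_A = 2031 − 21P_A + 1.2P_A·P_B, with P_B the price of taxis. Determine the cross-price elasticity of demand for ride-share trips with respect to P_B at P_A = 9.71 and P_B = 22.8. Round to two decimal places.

0.13

At P_A = 9.71 and P_B = 22.8: Q_A = 2092.756.
∂Q_A/∂P_B = 1.2P_A = 1.2(9.71) = 11.6520.
ε = (∂Q_A/∂P_B)(P_B/Q_A) = 11.6520 × (22.8/2092.756) ≈ 0.13.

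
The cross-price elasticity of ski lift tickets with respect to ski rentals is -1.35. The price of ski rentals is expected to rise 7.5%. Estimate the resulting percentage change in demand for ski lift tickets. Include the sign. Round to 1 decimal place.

-10.1%

%ΔQ ≈ ε × %ΔP of ski rentals = -1.35 × (7.5%) = -10.1%.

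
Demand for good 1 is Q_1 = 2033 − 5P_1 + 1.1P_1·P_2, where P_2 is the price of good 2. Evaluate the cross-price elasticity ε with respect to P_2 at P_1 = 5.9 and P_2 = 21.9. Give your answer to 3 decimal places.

At P_1 = 5.9 and P_2 = 21.9: Q_1 = 2145.631.
∂Q_1/∂P_2 = 1.1P_1 = 1.1(5.9) = 6.4900.
ε = (∂Q_1/∂P_2)(P_2/Q_1) = 6.4900 × (21.9/2145.631) ≈ 0.066.
ε > 0: substitutes.

0.066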